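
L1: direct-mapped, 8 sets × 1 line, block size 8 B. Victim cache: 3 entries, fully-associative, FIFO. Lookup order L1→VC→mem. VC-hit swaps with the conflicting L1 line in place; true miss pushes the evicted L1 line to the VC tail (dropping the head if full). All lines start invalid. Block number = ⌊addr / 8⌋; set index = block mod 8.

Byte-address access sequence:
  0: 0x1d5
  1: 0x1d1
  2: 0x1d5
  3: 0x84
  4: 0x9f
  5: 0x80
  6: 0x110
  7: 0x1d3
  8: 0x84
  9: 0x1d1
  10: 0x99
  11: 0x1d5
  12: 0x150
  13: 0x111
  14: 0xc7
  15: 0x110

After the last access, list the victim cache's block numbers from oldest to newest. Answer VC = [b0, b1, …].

#0 0x1d5→b58/s2 MISS; vc=[]
#1 0x1d1→b58/s2 L1-HIT; vc=[]
#2 0x1d5→b58/s2 L1-HIT; vc=[]
#3 0x84→b16/s0 MISS; vc=[]
#4 0x9f→b19/s3 MISS; vc=[]
#5 0x80→b16/s0 L1-HIT; vc=[]
#6 0x110→b34/s2 MISS; vc=[58]
#7 0x1d3→b58/s2 VC-HIT; vc=[34]
#8 0x84→b16/s0 L1-HIT; vc=[34]
#9 0x1d1→b58/s2 L1-HIT; vc=[34]
#10 0x99→b19/s3 L1-HIT; vc=[34]
#11 0x1d5→b58/s2 L1-HIT; vc=[34]
#12 0x150→b42/s2 MISS; vc=[34,58]
#13 0x111→b34/s2 VC-HIT; vc=[42,58]
#14 0xc7→b24/s0 MISS; vc=[42,58,16]
#15 0x110→b34/s2 L1-HIT; vc=[42,58,16]

VC = [42, 58, 16]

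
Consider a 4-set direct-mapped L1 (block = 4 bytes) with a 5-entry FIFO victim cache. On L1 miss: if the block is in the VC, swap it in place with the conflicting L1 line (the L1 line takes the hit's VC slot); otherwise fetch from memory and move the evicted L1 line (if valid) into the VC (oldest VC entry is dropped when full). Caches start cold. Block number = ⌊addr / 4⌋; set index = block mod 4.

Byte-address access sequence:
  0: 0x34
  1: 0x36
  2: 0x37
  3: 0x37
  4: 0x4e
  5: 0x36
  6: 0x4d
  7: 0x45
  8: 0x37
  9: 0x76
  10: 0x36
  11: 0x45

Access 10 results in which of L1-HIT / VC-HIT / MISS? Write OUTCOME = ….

OUTCOME = VC-HIT

  [0] addr=0x34 blk=13 s=1: MISS | VC []
  [1] addr=0x36 blk=13 s=1: L1-HIT | VC []
  [2] addr=0x37 blk=13 s=1: L1-HIT | VC []
  [3] addr=0x37 blk=13 s=1: L1-HIT | VC []
  [4] addr=0x4e blk=19 s=3: MISS | VC []
  [5] addr=0x36 blk=13 s=1: L1-HIT | VC []
  [6] addr=0x4d blk=19 s=3: L1-HIT | VC []
  [7] addr=0x45 blk=17 s=1: MISS | VC [13]
  [8] addr=0x37 blk=13 s=1: VC-HIT | VC [17]
  [9] addr=0x76 blk=29 s=1: MISS | VC [17, 13]
  [10] addr=0x36 blk=13 s=1: VC-HIT | VC [17, 29]
  [11] addr=0x45 blk=17 s=1: VC-HIT | VC [13, 29]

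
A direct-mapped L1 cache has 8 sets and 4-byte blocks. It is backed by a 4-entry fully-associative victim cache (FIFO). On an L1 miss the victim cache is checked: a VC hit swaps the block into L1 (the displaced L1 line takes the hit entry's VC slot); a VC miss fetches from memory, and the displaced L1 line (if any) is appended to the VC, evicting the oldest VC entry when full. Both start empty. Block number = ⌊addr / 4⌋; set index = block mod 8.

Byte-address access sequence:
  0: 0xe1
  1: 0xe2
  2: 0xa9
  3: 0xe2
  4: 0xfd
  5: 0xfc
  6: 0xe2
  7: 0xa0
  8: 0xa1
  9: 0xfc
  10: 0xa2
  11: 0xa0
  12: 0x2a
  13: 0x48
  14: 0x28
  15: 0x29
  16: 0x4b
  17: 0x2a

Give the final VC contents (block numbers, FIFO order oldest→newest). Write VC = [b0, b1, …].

0: 0xe1 (blk 56, set 0) → MISS  vc=[]
1: 0xe2 (blk 56, set 0) → L1-HIT  vc=[]
2: 0xa9 (blk 42, set 2) → MISS  vc=[]
3: 0xe2 (blk 56, set 0) → L1-HIT  vc=[]
4: 0xfd (blk 63, set 7) → MISS  vc=[]
5: 0xfc (blk 63, set 7) → L1-HIT  vc=[]
6: 0xe2 (blk 56, set 0) → L1-HIT  vc=[]
7: 0xa0 (blk 40, set 0) → MISS  vc=[56]
8: 0xa1 (blk 40, set 0) → L1-HIT  vc=[56]
9: 0xfc (blk 63, set 7) → L1-HIT  vc=[56]
10: 0xa2 (blk 40, set 0) → L1-HIT  vc=[56]
11: 0xa0 (blk 40, set 0) → L1-HIT  vc=[56]
12: 0x2a (blk 10, set 2) → MISS  vc=[56, 42]
13: 0x48 (blk 18, set 2) → MISS  vc=[56, 42, 10]
14: 0x28 (blk 10, set 2) → VC-HIT  vc=[56, 42, 18]
15: 0x29 (blk 10, set 2) → L1-HIT  vc=[56, 42, 18]
16: 0x4b (blk 18, set 2) → VC-HIT  vc=[56, 42, 10]
17: 0x2a (blk 10, set 2) → VC-HIT  vc=[56, 42, 18]

VC = [56, 42, 18]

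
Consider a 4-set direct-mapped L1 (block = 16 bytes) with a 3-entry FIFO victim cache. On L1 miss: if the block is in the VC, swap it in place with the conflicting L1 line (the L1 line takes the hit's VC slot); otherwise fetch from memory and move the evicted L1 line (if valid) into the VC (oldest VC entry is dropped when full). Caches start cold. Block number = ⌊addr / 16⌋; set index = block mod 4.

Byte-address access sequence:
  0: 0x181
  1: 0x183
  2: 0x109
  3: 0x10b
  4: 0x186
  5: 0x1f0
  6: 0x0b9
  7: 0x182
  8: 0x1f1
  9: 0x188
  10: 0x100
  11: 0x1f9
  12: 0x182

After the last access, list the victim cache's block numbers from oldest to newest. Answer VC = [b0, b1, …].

VC = [16, 11]

  [0] addr=0x181 blk=24 s=0: MISS | VC []
  [1] addr=0x183 blk=24 s=0: L1-HIT | VC []
  [2] addr=0x109 blk=16 s=0: MISS | VC [24]
  [3] addr=0x10b blk=16 s=0: L1-HIT | VC [24]
  [4] addr=0x186 blk=24 s=0: VC-HIT | VC [16]
  [5] addr=0x1f0 blk=31 s=3: MISS | VC [16]
  [6] addr=0xb9 blk=11 s=3: MISS | VC [16, 31]
  [7] addr=0x182 blk=24 s=0: L1-HIT | VC [16, 31]
  [8] addr=0x1f1 blk=31 s=3: VC-HIT | VC [16, 11]
  [9] addr=0x188 blk=24 s=0: L1-HIT | VC [16, 11]
  [10] addr=0x100 blk=16 s=0: VC-HIT | VC [24, 11]
  [11] addr=0x1f9 blk=31 s=3: L1-HIT | VC [24, 11]
  [12] addr=0x182 blk=24 s=0: VC-HIT | VC [16, 11]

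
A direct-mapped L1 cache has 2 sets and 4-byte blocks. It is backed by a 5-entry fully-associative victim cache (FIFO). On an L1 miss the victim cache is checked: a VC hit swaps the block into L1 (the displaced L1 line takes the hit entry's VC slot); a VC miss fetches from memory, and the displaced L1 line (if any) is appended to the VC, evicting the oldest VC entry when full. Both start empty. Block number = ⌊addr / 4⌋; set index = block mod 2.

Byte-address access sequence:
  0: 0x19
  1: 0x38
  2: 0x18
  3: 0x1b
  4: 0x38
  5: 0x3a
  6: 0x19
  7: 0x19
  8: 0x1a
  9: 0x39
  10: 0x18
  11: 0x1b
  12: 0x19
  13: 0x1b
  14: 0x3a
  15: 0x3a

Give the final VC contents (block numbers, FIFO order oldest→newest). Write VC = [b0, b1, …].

VC = [6]

  [0] addr=0x19 blk=6 s=0: MISS | VC []
  [1] addr=0x38 blk=14 s=0: MISS | VC [6]
  [2] addr=0x18 blk=6 s=0: VC-HIT | VC [14]
  [3] addr=0x1b blk=6 s=0: L1-HIT | VC [14]
  [4] addr=0x38 blk=14 s=0: VC-HIT | VC [6]
  [5] addr=0x3a blk=14 s=0: L1-HIT | VC [6]
  [6] addr=0x19 blk=6 s=0: VC-HIT | VC [14]
  [7] addr=0x19 blk=6 s=0: L1-HIT | VC [14]
  [8] addr=0x1a blk=6 s=0: L1-HIT | VC [14]
  [9] addr=0x39 blk=14 s=0: VC-HIT | VC [6]
  [10] addr=0x18 blk=6 s=0: VC-HIT | VC [14]
  [11] addr=0x1b blk=6 s=0: L1-HIT | VC [14]
  [12] addr=0x19 blk=6 s=0: L1-HIT | VC [14]
  [13] addr=0x1b blk=6 s=0: L1-HIT | VC [14]
  [14] addr=0x3a blk=14 s=0: VC-HIT | VC [6]
  [15] addr=0x3a blk=14 s=0: L1-HIT | VC [6]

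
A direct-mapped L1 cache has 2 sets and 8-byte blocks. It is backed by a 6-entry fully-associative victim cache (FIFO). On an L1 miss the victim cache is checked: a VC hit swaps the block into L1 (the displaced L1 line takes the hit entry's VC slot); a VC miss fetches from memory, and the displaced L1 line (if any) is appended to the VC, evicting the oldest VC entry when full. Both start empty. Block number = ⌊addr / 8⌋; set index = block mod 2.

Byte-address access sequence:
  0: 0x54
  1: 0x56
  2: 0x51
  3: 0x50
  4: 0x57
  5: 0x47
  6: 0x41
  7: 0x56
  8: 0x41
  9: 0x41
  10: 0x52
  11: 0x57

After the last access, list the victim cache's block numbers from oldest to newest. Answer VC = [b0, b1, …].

0: 0x54 (blk 10, set 0) → MISS  vc=[]
1: 0x56 (blk 10, set 0) → L1-HIT  vc=[]
2: 0x51 (blk 10, set 0) → L1-HIT  vc=[]
3: 0x50 (blk 10, set 0) → L1-HIT  vc=[]
4: 0x57 (blk 10, set 0) → L1-HIT  vc=[]
5: 0x47 (blk 8, set 0) → MISS  vc=[10]
6: 0x41 (blk 8, set 0) → L1-HIT  vc=[10]
7: 0x56 (blk 10, set 0) → VC-HIT  vc=[8]
8: 0x41 (blk 8, set 0) → VC-HIT  vc=[10]
9: 0x41 (blk 8, set 0) → L1-HIT  vc=[10]
10: 0x52 (blk 10, set 0) → VC-HIT  vc=[8]
11: 0x57 (blk 10, set 0) → L1-HIT  vc=[8]

VC = [8]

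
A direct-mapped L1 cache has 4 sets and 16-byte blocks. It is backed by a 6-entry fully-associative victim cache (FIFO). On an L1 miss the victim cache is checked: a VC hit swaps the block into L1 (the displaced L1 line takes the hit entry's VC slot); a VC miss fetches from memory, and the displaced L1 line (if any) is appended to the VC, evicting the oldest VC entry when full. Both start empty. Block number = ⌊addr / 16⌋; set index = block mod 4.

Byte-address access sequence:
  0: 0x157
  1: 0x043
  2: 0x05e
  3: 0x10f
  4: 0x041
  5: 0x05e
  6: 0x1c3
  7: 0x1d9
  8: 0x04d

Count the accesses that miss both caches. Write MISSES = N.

MISSES = 6

#0 0x157→b21/s1 MISS; vc=[]
#1 0x43→b4/s0 MISS; vc=[]
#2 0x5e→b5/s1 MISS; vc=[21]
#3 0x10f→b16/s0 MISS; vc=[21,4]
#4 0x41→b4/s0 VC-HIT; vc=[21,16]
#5 0x5e→b5/s1 L1-HIT; vc=[21,16]
#6 0x1c3→b28/s0 MISS; vc=[21,16,4]
#7 0x1d9→b29/s1 MISS; vc=[21,16,4,5]
#8 0x4d→b4/s0 VC-HIT; vc=[21,16,28,5]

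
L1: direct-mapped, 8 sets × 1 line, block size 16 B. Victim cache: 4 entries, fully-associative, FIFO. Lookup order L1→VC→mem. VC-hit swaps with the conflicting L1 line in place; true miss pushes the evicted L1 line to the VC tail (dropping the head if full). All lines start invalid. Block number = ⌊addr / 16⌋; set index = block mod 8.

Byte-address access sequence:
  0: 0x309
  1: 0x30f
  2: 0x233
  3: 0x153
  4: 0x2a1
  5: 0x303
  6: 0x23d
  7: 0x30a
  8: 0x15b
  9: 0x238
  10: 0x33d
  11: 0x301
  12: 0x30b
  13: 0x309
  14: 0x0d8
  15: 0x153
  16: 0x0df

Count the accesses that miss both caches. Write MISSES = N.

MISSES = 6

  [0] addr=0x309 blk=48 s=0: MISS | VC []
  [1] addr=0x30f blk=48 s=0: L1-HIT | VC []
  [2] addr=0x233 blk=35 s=3: MISS | VC []
  [3] addr=0x153 blk=21 s=5: MISS | VC []
  [4] addr=0x2a1 blk=42 s=2: MISS | VC []
  [5] addr=0x303 blk=48 s=0: L1-HIT | VC []
  [6] addr=0x23d blk=35 s=3: L1-HIT | VC []
  [7] addr=0x30a blk=48 s=0: L1-HIT | VC []
  [8] addr=0x15b blk=21 s=5: L1-HIT | VC []
  [9] addr=0x238 blk=35 s=3: L1-HIT | VC []
  [10] addr=0x33d blk=51 s=3: MISS | VC [35]
  [11] addr=0x301 blk=48 s=0: L1-HIT | VC [35]
  [12] addr=0x30b blk=48 s=0: L1-HIT | VC [35]
  [13] addr=0x309 blk=48 s=0: L1-HIT | VC [35]
  [14] addr=0xd8 blk=13 s=5: MISS | VC [35, 21]
  [15] addr=0x153 blk=21 s=5: VC-HIT | VC [35, 13]
  [16] addr=0xdf blk=13 s=5: VC-HIT | VC [35, 21]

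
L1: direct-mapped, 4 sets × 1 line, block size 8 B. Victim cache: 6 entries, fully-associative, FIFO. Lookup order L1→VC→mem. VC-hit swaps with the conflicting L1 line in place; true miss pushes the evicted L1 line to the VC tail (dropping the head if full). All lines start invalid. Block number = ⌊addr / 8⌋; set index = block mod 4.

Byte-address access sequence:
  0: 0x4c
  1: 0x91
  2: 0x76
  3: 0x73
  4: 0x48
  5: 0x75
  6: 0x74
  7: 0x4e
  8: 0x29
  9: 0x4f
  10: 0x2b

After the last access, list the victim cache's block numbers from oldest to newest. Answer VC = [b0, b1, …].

  [0] addr=0x4c blk=9 s=1: MISS | VC []
  [1] addr=0x91 blk=18 s=2: MISS | VC []
  [2] addr=0x76 blk=14 s=2: MISS | VC [18]
  [3] addr=0x73 blk=14 s=2: L1-HIT | VC [18]
  [4] addr=0x48 blk=9 s=1: L1-HIT | VC [18]
  [5] addr=0x75 blk=14 s=2: L1-HIT | VC [18]
  [6] addr=0x74 blk=14 s=2: L1-HIT | VC [18]
  [7] addr=0x4e blk=9 s=1: L1-HIT | VC [18]
  [8] addr=0x29 blk=5 s=1: MISS | VC [18, 9]
  [9] addr=0x4f blk=9 s=1: VC-HIT | VC [18, 5]
  [10] addr=0x2b blk=5 s=1: VC-HIT | VC [18, 9]

VC = [18, 9]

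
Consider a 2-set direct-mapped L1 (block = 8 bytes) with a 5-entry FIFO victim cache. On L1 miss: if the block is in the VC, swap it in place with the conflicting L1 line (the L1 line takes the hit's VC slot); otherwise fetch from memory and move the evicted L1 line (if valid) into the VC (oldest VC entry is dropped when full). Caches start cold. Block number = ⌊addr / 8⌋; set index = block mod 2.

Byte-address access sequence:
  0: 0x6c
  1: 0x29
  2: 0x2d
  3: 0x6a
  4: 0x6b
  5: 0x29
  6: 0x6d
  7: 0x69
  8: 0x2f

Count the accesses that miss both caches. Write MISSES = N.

#0 0x6c→b13/s1 MISS; vc=[]
#1 0x29→b5/s1 MISS; vc=[13]
#2 0x2d→b5/s1 L1-HIT; vc=[13]
#3 0x6a→b13/s1 VC-HIT; vc=[5]
#4 0x6b→b13/s1 L1-HIT; vc=[5]
#5 0x29→b5/s1 VC-HIT; vc=[13]
#6 0x6d→b13/s1 VC-HIT; vc=[5]
#7 0x69→b13/s1 L1-HIT; vc=[5]
#8 0x2f→b5/s1 VC-HIT; vc=[13]

MISSES = 2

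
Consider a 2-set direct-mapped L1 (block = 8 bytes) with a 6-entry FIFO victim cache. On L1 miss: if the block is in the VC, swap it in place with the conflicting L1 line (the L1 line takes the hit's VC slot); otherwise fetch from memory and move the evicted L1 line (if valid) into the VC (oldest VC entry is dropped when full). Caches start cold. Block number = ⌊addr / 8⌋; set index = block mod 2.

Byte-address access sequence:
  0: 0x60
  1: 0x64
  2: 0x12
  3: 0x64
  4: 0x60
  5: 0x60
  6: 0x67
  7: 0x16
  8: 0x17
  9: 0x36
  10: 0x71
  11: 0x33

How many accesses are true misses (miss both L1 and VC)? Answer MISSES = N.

  [0] addr=0x60 blk=12 s=0: MISS | VC []
  [1] addr=0x64 blk=12 s=0: L1-HIT | VC []
  [2] addr=0x12 blk=2 s=0: MISS | VC [12]
  [3] addr=0x64 blk=12 s=0: VC-HIT | VC [2]
  [4] addr=0x60 blk=12 s=0: L1-HIT | VC [2]
  [5] addr=0x60 blk=12 s=0: L1-HIT | VC [2]
  [6] addr=0x67 blk=12 s=0: L1-HIT | VC [2]
  [7] addr=0x16 blk=2 s=0: VC-HIT | VC [12]
  [8] addr=0x17 blk=2 s=0: L1-HIT | VC [12]
  [9] addr=0x36 blk=6 s=0: MISS | VC [12, 2]
  [10] addr=0x71 blk=14 s=0: MISS | VC [12, 2, 6]
  [11] addr=0x33 blk=6 s=0: VC-HIT | VC [12, 2, 14]

MISSES = 4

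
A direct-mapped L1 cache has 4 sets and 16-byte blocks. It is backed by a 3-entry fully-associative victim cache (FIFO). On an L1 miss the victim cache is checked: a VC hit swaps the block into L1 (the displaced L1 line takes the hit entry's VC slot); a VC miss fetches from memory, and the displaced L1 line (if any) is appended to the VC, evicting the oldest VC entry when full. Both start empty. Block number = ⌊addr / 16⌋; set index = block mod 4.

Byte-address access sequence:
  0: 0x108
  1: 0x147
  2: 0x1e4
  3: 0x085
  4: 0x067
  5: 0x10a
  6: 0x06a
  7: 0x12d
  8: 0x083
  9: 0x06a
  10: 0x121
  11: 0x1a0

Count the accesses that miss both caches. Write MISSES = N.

MISSES = 8

#0 0x108→b16/s0 MISS; vc=[]
#1 0x147→b20/s0 MISS; vc=[16]
#2 0x1e4→b30/s2 MISS; vc=[16]
#3 0x85→b8/s0 MISS; vc=[16,20]
#4 0x67→b6/s2 MISS; vc=[16,20,30]
#5 0x10a→b16/s0 VC-HIT; vc=[8,20,30]
#6 0x6a→b6/s2 L1-HIT; vc=[8,20,30]
#7 0x12d→b18/s2 MISS; vc=[20,30,6]
#8 0x83→b8/s0 MISS; vc=[30,6,16]
#9 0x6a→b6/s2 VC-HIT; vc=[30,18,16]
#10 0x121→b18/s2 VC-HIT; vc=[30,6,16]
#11 0x1a0→b26/s2 MISS; vc=[6,16,18]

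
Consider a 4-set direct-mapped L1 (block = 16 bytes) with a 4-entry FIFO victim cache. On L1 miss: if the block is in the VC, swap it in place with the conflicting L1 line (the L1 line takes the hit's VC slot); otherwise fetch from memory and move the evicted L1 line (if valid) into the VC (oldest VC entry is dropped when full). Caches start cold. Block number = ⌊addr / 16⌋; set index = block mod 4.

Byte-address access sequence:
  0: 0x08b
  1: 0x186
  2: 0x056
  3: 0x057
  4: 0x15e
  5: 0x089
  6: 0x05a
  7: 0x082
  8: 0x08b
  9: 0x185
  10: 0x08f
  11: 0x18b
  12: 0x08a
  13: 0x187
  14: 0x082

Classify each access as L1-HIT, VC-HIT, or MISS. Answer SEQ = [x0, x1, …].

SEQ = [MISS, MISS, MISS, L1-HIT, MISS, VC-HIT, VC-HIT, L1-HIT, L1-HIT, VC-HIT, VC-HIT, VC-HIT, VC-HIT, VC-HIT, VC-HIT]

#0 0x8b→b8/s0 MISS; vc=[]
#1 0x186→b24/s0 MISS; vc=[8]
#2 0x56→b5/s1 MISS; vc=[8]
#3 0x57→b5/s1 L1-HIT; vc=[8]
#4 0x15e→b21/s1 MISS; vc=[8,5]
#5 0x89→b8/s0 VC-HIT; vc=[24,5]
#6 0x5a→b5/s1 VC-HIT; vc=[24,21]
#7 0x82→b8/s0 L1-HIT; vc=[24,21]
#8 0x8b→b8/s0 L1-HIT; vc=[24,21]
#9 0x185→b24/s0 VC-HIT; vc=[8,21]
#10 0x8f→b8/s0 VC-HIT; vc=[24,21]
#11 0x18b→b24/s0 VC-HIT; vc=[8,21]
#12 0x8a→b8/s0 VC-HIT; vc=[24,21]
#13 0x187→b24/s0 VC-HIT; vc=[8,21]
#14 0x82→b8/s0 VC-HIT; vc=[24,21]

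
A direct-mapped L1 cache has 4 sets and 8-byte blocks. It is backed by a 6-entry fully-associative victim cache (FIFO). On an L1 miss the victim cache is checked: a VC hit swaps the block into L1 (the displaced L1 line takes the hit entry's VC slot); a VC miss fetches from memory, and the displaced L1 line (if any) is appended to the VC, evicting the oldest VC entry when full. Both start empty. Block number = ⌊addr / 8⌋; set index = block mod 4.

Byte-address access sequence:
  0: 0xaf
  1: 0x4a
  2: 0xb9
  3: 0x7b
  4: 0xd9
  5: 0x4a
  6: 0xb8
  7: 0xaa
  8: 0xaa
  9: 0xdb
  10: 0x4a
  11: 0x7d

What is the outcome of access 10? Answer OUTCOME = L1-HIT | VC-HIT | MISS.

OUTCOME = VC-HIT

#0 0xaf→b21/s1 MISS; vc=[]
#1 0x4a→b9/s1 MISS; vc=[21]
#2 0xb9→b23/s3 MISS; vc=[21]
#3 0x7b→b15/s3 MISS; vc=[21,23]
#4 0xd9→b27/s3 MISS; vc=[21,23,15]
#5 0x4a→b9/s1 L1-HIT; vc=[21,23,15]
#6 0xb8→b23/s3 VC-HIT; vc=[21,27,15]
#7 0xaa→b21/s1 VC-HIT; vc=[9,27,15]
#8 0xaa→b21/s1 L1-HIT; vc=[9,27,15]
#9 0xdb→b27/s3 VC-HIT; vc=[9,23,15]
#10 0x4a→b9/s1 VC-HIT; vc=[21,23,15]
#11 0x7d→b15/s3 VC-HIT; vc=[21,23,27]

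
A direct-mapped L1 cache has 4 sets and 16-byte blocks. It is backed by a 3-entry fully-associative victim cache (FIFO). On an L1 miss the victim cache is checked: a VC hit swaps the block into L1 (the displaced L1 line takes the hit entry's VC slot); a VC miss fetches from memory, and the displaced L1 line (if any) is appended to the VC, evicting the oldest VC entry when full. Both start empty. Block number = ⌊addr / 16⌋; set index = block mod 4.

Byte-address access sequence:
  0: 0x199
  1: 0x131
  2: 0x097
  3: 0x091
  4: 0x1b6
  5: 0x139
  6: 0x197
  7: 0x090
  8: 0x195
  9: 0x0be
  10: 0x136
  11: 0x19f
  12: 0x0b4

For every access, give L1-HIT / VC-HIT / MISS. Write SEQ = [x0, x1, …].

SEQ = [MISS, MISS, MISS, L1-HIT, MISS, VC-HIT, VC-HIT, VC-HIT, VC-HIT, MISS, VC-HIT, L1-HIT, VC-HIT]

  [0] addr=0x199 blk=25 s=1: MISS | VC []
  [1] addr=0x131 blk=19 s=3: MISS | VC []
  [2] addr=0x97 blk=9 s=1: MISS | VC [25]
  [3] addr=0x91 blk=9 s=1: L1-HIT | VC [25]
  [4] addr=0x1b6 blk=27 s=3: MISS | VC [25, 19]
  [5] addr=0x139 blk=19 s=3: VC-HIT | VC [25, 27]
  [6] addr=0x197 blk=25 s=1: VC-HIT | VC [9, 27]
  [7] addr=0x90 blk=9 s=1: VC-HIT | VC [25, 27]
  [8] addr=0x195 blk=25 s=1: VC-HIT | VC [9, 27]
  [9] addr=0xbe blk=11 s=3: MISS | VC [9, 27, 19]
  [10] addr=0x136 blk=19 s=3: VC-HIT | VC [9, 27, 11]
  [11] addr=0x19f blk=25 s=1: L1-HIT | VC [9, 27, 11]
  [12] addr=0xb4 blk=11 s=3: VC-HIT | VC [9, 27, 19]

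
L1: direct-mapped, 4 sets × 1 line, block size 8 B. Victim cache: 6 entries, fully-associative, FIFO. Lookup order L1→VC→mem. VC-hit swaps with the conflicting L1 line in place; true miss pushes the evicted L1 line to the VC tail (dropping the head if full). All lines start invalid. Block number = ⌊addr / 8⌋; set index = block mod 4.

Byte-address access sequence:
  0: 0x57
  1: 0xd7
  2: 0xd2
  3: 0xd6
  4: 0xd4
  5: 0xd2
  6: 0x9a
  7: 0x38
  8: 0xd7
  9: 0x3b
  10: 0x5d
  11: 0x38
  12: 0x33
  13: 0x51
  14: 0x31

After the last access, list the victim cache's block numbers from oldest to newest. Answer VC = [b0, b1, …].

VC = [10, 19, 11, 26]

  [0] addr=0x57 blk=10 s=2: MISS | VC []
  [1] addr=0xd7 blk=26 s=2: MISS | VC [10]
  [2] addr=0xd2 blk=26 s=2: L1-HIT | VC [10]
  [3] addr=0xd6 blk=26 s=2: L1-HIT | VC [10]
  [4] addr=0xd4 blk=26 s=2: L1-HIT | VC [10]
  [5] addr=0xd2 blk=26 s=2: L1-HIT | VC [10]
  [6] addr=0x9a blk=19 s=3: MISS | VC [10]
  [7] addr=0x38 blk=7 s=3: MISS | VC [10, 19]
  [8] addr=0xd7 blk=26 s=2: L1-HIT | VC [10, 19]
  [9] addr=0x3b blk=7 s=3: L1-HIT | VC [10, 19]
  [10] addr=0x5d blk=11 s=3: MISS | VC [10, 19, 7]
  [11] addr=0x38 blk=7 s=3: VC-HIT | VC [10, 19, 11]
  [12] addr=0x33 blk=6 s=2: MISS | VC [10, 19, 11, 26]
  [13] addr=0x51 blk=10 s=2: VC-HIT | VC [6, 19, 11, 26]
  [14] addr=0x31 blk=6 s=2: VC-HIT | VC [10, 19, 11, 26]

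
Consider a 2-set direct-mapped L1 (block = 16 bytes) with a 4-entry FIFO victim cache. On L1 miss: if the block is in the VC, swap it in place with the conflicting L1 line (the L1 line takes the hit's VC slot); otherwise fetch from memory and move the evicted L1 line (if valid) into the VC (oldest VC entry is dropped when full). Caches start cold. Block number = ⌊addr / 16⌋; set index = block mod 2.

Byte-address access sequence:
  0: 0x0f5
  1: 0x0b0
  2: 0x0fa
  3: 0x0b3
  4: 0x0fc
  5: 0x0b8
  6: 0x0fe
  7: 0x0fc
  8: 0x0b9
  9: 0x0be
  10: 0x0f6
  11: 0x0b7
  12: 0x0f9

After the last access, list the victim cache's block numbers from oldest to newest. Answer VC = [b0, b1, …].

#0 0xf5→b15/s1 MISS; vc=[]
#1 0xb0→b11/s1 MISS; vc=[15]
#2 0xfa→b15/s1 VC-HIT; vc=[11]
#3 0xb3→b11/s1 VC-HIT; vc=[15]
#4 0xfc→b15/s1 VC-HIT; vc=[11]
#5 0xb8→b11/s1 VC-HIT; vc=[15]
#6 0xfe→b15/s1 VC-HIT; vc=[11]
#7 0xfc→b15/s1 L1-HIT; vc=[11]
#8 0xb9→b11/s1 VC-HIT; vc=[15]
#9 0xbe→b11/s1 L1-HIT; vc=[15]
#10 0xf6→b15/s1 VC-HIT; vc=[11]
#11 0xb7→b11/s1 VC-HIT; vc=[15]
#12 0xf9→b15/s1 VC-HIT; vc=[11]

VC = [11]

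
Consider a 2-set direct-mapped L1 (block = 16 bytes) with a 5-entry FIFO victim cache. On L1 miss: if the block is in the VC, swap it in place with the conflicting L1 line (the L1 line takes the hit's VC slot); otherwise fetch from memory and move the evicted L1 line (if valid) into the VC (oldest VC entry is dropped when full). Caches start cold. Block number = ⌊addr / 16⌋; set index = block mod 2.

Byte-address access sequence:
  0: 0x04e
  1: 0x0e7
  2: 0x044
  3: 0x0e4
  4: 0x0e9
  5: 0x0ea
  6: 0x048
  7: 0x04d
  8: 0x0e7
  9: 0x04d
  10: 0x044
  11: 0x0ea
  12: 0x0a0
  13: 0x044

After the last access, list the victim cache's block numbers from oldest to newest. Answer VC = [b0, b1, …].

VC = [10, 14]

  [0] addr=0x4e blk=4 s=0: MISS | VC []
  [1] addr=0xe7 blk=14 s=0: MISS | VC [4]
  [2] addr=0x44 blk=4 s=0: VC-HIT | VC [14]
  [3] addr=0xe4 blk=14 s=0: VC-HIT | VC [4]
  [4] addr=0xe9 blk=14 s=0: L1-HIT | VC [4]
  [5] addr=0xea blk=14 s=0: L1-HIT | VC [4]
  [6] addr=0x48 blk=4 s=0: VC-HIT | VC [14]
  [7] addr=0x4d blk=4 s=0: L1-HIT | VC [14]
  [8] addr=0xe7 blk=14 s=0: VC-HIT | VC [4]
  [9] addr=0x4d blk=4 s=0: VC-HIT | VC [14]
  [10] addr=0x44 blk=4 s=0: L1-HIT | VC [14]
  [11] addr=0xea blk=14 s=0: VC-HIT | VC [4]
  [12] addr=0xa0 blk=10 s=0: MISS | VC [4, 14]
  [13] addr=0x44 blk=4 s=0: VC-HIT | VC [10, 14]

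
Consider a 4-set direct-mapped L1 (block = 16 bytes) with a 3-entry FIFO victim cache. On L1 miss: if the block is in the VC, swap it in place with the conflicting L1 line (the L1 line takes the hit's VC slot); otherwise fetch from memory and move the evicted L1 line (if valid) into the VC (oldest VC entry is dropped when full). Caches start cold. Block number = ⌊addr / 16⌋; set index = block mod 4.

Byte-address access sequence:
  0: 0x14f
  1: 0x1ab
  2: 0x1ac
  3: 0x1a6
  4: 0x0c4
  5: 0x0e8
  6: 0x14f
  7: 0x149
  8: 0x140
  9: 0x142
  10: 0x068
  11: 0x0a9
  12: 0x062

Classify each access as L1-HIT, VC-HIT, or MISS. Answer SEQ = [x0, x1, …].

  [0] addr=0x14f blk=20 s=0: MISS | VC []
  [1] addr=0x1ab blk=26 s=2: MISS | VC []
  [2] addr=0x1ac blk=26 s=2: L1-HIT | VC []
  [3] addr=0x1a6 blk=26 s=2: L1-HIT | VC []
  [4] addr=0xc4 blk=12 s=0: MISS | VC [20]
  [5] addr=0xe8 blk=14 s=2: MISS | VC [20, 26]
  [6] addr=0x14f blk=20 s=0: VC-HIT | VC [12, 26]
  [7] addr=0x149 blk=20 s=0: L1-HIT | VC [12, 26]
  [8] addr=0x140 blk=20 s=0: L1-HIT | VC [12, 26]
  [9] addr=0x142 blk=20 s=0: L1-HIT | VC [12, 26]
  [10] addr=0x68 blk=6 s=2: MISS | VC [12, 26, 14]
  [11] addr=0xa9 blk=10 s=2: MISS | VC [26, 14, 6]
  [12] addr=0x62 blk=6 s=2: VC-HIT | VC [26, 14, 10]

SEQ = [MISS, MISS, L1-HIT, L1-HIT, MISS, MISS, VC-HIT, L1-HIT, L1-HIT, L1-HIT, MISS, MISS, VC-HIT]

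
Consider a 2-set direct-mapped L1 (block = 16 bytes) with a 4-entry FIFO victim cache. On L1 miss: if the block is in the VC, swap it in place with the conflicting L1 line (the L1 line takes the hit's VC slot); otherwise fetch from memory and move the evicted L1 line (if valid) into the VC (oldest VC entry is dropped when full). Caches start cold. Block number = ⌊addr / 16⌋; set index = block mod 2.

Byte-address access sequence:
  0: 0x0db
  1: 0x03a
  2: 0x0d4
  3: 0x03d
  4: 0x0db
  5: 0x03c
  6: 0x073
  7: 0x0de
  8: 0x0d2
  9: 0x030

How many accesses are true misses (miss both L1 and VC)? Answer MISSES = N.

#0 0xdb→b13/s1 MISS; vc=[]
#1 0x3a→b3/s1 MISS; vc=[13]
#2 0xd4→b13/s1 VC-HIT; vc=[3]
#3 0x3d→b3/s1 VC-HIT; vc=[13]
#4 0xdb→b13/s1 VC-HIT; vc=[3]
#5 0x3c→b3/s1 VC-HIT; vc=[13]
#6 0x73→b7/s1 MISS; vc=[13,3]
#7 0xde→b13/s1 VC-HIT; vc=[7,3]
#8 0xd2→b13/s1 L1-HIT; vc=[7,3]
#9 0x30→b3/s1 VC-HIT; vc=[7,13]

MISSES = 3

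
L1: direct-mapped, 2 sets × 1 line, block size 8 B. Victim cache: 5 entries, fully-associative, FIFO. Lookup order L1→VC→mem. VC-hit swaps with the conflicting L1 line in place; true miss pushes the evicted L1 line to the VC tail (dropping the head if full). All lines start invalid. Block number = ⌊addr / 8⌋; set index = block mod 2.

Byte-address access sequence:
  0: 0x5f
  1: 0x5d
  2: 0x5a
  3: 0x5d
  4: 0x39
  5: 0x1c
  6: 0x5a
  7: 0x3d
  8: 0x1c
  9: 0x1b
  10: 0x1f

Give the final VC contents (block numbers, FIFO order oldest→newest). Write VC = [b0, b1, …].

VC = [7, 11]

#0 0x5f→b11/s1 MISS; vc=[]
#1 0x5d→b11/s1 L1-HIT; vc=[]
#2 0x5a→b11/s1 L1-HIT; vc=[]
#3 0x5d→b11/s1 L1-HIT; vc=[]
#4 0x39→b7/s1 MISS; vc=[11]
#5 0x1c→b3/s1 MISS; vc=[11,7]
#6 0x5a→b11/s1 VC-HIT; vc=[3,7]
#7 0x3d→b7/s1 VC-HIT; vc=[3,11]
#8 0x1c→b3/s1 VC-HIT; vc=[7,11]
#9 0x1b→b3/s1 L1-HIT; vc=[7,11]
#10 0x1f→b3/s1 L1-HIT; vc=[7,11]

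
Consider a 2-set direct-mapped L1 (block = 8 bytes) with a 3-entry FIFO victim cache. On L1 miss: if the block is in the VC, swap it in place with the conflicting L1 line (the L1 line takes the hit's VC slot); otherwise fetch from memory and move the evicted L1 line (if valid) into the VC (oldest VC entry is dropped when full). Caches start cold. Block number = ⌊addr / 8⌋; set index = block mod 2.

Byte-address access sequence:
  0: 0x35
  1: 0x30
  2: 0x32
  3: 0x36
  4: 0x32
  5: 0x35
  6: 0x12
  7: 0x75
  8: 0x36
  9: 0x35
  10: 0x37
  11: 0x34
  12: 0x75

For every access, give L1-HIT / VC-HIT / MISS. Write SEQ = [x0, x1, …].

  [0] addr=0x35 blk=6 s=0: MISS | VC []
  [1] addr=0x30 blk=6 s=0: L1-HIT | VC []
  [2] addr=0x32 blk=6 s=0: L1-HIT | VC []
  [3] addr=0x36 blk=6 s=0: L1-HIT | VC []
  [4] addr=0x32 blk=6 s=0: L1-HIT | VC []
  [5] addr=0x35 blk=6 s=0: L1-HIT | VC []
  [6] addr=0x12 blk=2 s=0: MISS | VC [6]
  [7] addr=0x75 blk=14 s=0: MISS | VC [6, 2]
  [8] addr=0x36 blk=6 s=0: VC-HIT | VC [14, 2]
  [9] addr=0x35 blk=6 s=0: L1-HIT | VC [14, 2]
  [10] addr=0x37 blk=6 s=0: L1-HIT | VC [14, 2]
  [11] addr=0x34 blk=6 s=0: L1-HIT | VC [14, 2]
  [12] addr=0x75 blk=14 s=0: VC-HIT | VC [6, 2]

SEQ = [MISS, L1-HIT, L1-HIT, L1-HIT, L1-HIT, L1-HIT, MISS, MISS, VC-HIT, L1-HIT, L1-HIT, L1-HIT, VC-HIT]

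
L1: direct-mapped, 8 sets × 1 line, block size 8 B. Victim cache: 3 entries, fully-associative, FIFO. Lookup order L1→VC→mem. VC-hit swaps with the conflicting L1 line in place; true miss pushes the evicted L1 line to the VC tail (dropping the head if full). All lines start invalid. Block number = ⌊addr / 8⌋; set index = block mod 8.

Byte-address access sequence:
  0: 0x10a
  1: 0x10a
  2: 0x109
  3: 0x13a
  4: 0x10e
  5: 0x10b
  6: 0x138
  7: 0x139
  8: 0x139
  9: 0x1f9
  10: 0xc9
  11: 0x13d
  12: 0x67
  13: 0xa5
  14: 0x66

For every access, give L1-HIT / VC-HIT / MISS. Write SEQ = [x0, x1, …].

#0 0x10a→b33/s1 MISS; vc=[]
#1 0x10a→b33/s1 L1-HIT; vc=[]
#2 0x109→b33/s1 L1-HIT; vc=[]
#3 0x13a→b39/s7 MISS; vc=[]
#4 0x10e→b33/s1 L1-HIT; vc=[]
#5 0x10b→b33/s1 L1-HIT; vc=[]
#6 0x138→b39/s7 L1-HIT; vc=[]
#7 0x139→b39/s7 L1-HIT; vc=[]
#8 0x139→b39/s7 L1-HIT; vc=[]
#9 0x1f9→b63/s7 MISS; vc=[39]
#10 0xc9→b25/s1 MISS; vc=[39,33]
#11 0x13d→b39/s7 VC-HIT; vc=[63,33]
#12 0x67→b12/s4 MISS; vc=[63,33]
#13 0xa5→b20/s4 MISS; vc=[63,33,12]
#14 0x66→b12/s4 VC-HIT; vc=[63,33,20]

SEQ = [MISS, L1-HIT, L1-HIT, MISS, L1-HIT, L1-HIT, L1-HIT, L1-HIT, L1-HIT, MISS, MISS, VC-HIT, MISS, MISS, VC-HIT]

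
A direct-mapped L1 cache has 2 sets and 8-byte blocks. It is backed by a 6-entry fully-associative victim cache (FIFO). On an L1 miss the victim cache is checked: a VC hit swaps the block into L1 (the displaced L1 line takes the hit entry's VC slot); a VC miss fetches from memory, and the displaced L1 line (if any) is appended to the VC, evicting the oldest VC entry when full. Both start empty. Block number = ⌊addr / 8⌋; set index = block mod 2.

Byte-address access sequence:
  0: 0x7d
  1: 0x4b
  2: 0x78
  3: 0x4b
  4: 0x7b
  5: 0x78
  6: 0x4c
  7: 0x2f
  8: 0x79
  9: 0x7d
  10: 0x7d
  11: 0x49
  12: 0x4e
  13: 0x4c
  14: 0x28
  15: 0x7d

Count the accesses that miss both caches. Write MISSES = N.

MISSES = 3

0: 0x7d (blk 15, set 1) → MISS  vc=[]
1: 0x4b (blk 9, set 1) → MISS  vc=[15]
2: 0x78 (blk 15, set 1) → VC-HIT  vc=[9]
3: 0x4b (blk 9, set 1) → VC-HIT  vc=[15]
4: 0x7b (blk 15, set 1) → VC-HIT  vc=[9]
5: 0x78 (blk 15, set 1) → L1-HIT  vc=[9]
6: 0x4c (blk 9, set 1) → VC-HIT  vc=[15]
7: 0x2f (blk 5, set 1) → MISS  vc=[15, 9]
8: 0x79 (blk 15, set 1) → VC-HIT  vc=[5, 9]
9: 0x7d (blk 15, set 1) → L1-HIT  vc=[5, 9]
10: 0x7d (blk 15, set 1) → L1-HIT  vc=[5, 9]
11: 0x49 (blk 9, set 1) → VC-HIT  vc=[5, 15]
12: 0x4e (blk 9, set 1) → L1-HIT  vc=[5, 15]
13: 0x4c (blk 9, set 1) → L1-HIT  vc=[5, 15]
14: 0x28 (blk 5, set 1) → VC-HIT  vc=[9, 15]
15: 0x7d (blk 15, set 1) → VC-HIT  vc=[9, 5]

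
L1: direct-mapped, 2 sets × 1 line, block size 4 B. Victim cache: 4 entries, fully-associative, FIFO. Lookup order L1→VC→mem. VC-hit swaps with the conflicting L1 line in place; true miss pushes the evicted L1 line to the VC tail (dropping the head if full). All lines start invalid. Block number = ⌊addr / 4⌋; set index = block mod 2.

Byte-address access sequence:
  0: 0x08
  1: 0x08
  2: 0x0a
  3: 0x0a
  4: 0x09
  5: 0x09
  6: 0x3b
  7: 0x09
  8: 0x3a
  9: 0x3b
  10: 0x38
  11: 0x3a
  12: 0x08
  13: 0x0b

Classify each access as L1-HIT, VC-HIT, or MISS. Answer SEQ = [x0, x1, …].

SEQ = [MISS, L1-HIT, L1-HIT, L1-HIT, L1-HIT, L1-HIT, MISS, VC-HIT, VC-HIT, L1-HIT, L1-HIT, L1-HIT, VC-HIT, L1-HIT]

0: 0x8 (blk 2, set 0) → MISS  vc=[]
1: 0x8 (blk 2, set 0) → L1-HIT  vc=[]
2: 0xa (blk 2, set 0) → L1-HIT  vc=[]
3: 0xa (blk 2, set 0) → L1-HIT  vc=[]
4: 0x9 (blk 2, set 0) → L1-HIT  vc=[]
5: 0x9 (blk 2, set 0) → L1-HIT  vc=[]
6: 0x3b (blk 14, set 0) → MISS  vc=[2]
7: 0x9 (blk 2, set 0) → VC-HIT  vc=[14]
8: 0x3a (blk 14, set 0) → VC-HIT  vc=[2]
9: 0x3b (blk 14, set 0) → L1-HIT  vc=[2]
10: 0x38 (blk 14, set 0) → L1-HIT  vc=[2]
11: 0x3a (blk 14, set 0) → L1-HIT  vc=[2]
12: 0x8 (blk 2, set 0) → VC-HIT  vc=[14]
13: 0xb (blk 2, set 0) → L1-HIT  vc=[14]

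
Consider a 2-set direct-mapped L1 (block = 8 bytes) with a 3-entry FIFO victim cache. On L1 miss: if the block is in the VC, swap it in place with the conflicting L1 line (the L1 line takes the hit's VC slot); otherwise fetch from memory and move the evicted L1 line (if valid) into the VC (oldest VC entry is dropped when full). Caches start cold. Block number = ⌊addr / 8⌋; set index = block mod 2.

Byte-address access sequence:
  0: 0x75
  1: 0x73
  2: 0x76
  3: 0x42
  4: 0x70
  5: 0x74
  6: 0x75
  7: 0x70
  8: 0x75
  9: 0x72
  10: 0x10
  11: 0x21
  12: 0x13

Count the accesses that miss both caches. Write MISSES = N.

#0 0x75→b14/s0 MISS; vc=[]
#1 0x73→b14/s0 L1-HIT; vc=[]
#2 0x76→b14/s0 L1-HIT; vc=[]
#3 0x42→b8/s0 MISS; vc=[14]
#4 0x70→b14/s0 VC-HIT; vc=[8]
#5 0x74→b14/s0 L1-HIT; vc=[8]
#6 0x75→b14/s0 L1-HIT; vc=[8]
#7 0x70→b14/s0 L1-HIT; vc=[8]
#8 0x75→b14/s0 L1-HIT; vc=[8]
#9 0x72→b14/s0 L1-HIT; vc=[8]
#10 0x10→b2/s0 MISS; vc=[8,14]
#11 0x21→b4/s0 MISS; vc=[8,14,2]
#12 0x13→b2/s0 VC-HIT; vc=[8,14,4]

MISSES = 4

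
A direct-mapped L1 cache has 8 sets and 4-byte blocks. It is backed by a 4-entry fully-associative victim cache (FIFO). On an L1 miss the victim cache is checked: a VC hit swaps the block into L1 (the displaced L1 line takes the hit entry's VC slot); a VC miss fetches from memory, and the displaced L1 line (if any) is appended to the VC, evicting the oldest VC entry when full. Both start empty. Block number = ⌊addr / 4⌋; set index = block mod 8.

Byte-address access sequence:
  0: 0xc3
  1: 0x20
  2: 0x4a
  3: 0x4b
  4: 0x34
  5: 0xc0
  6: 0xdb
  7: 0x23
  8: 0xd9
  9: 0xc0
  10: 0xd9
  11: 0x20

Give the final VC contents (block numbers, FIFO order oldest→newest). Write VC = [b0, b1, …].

VC = [48]

  [0] addr=0xc3 blk=48 s=0: MISS | VC []
  [1] addr=0x20 blk=8 s=0: MISS | VC [48]
  [2] addr=0x4a blk=18 s=2: MISS | VC [48]
  [3] addr=0x4b blk=18 s=2: L1-HIT | VC [48]
  [4] addr=0x34 blk=13 s=5: MISS | VC [48]
  [5] addr=0xc0 blk=48 s=0: VC-HIT | VC [8]
  [6] addr=0xdb blk=54 s=6: MISS | VC [8]
  [7] addr=0x23 blk=8 s=0: VC-HIT | VC [48]
  [8] addr=0xd9 blk=54 s=6: L1-HIT | VC [48]
  [9] addr=0xc0 blk=48 s=0: VC-HIT | VC [8]
  [10] addr=0xd9 blk=54 s=6: L1-HIT | VC [8]
  [11] addr=0x20 blk=8 s=0: VC-HIT | VC [48]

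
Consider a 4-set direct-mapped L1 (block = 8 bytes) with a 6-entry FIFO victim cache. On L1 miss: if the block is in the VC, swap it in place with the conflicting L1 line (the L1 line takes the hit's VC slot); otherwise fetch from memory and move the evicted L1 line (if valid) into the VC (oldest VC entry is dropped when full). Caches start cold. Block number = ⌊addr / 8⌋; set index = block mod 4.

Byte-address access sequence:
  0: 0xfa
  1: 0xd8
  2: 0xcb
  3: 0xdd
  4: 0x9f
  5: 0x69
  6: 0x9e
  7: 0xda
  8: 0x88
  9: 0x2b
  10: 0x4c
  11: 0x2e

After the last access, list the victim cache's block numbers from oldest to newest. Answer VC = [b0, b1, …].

VC = [31, 19, 25, 13, 17, 9]

  [0] addr=0xfa blk=31 s=3: MISS | VC []
  [1] addr=0xd8 blk=27 s=3: MISS | VC [31]
  [2] addr=0xcb blk=25 s=1: MISS | VC [31]
  [3] addr=0xdd blk=27 s=3: L1-HIT | VC [31]
  [4] addr=0x9f blk=19 s=3: MISS | VC [31, 27]
  [5] addr=0x69 blk=13 s=1: MISS | VC [31, 27, 25]
  [6] addr=0x9e blk=19 s=3: L1-HIT | VC [31, 27, 25]
  [7] addr=0xda blk=27 s=3: VC-HIT | VC [31, 19, 25]
  [8] addr=0x88 blk=17 s=1: MISS | VC [31, 19, 25, 13]
  [9] addr=0x2b blk=5 s=1: MISS | VC [31, 19, 25, 13, 17]
  [10] addr=0x4c blk=9 s=1: MISS | VC [31, 19, 25, 13, 17, 5]
  [11] addr=0x2e blk=5 s=1: VC-HIT | VC [31, 19, 25, 13, 17, 9]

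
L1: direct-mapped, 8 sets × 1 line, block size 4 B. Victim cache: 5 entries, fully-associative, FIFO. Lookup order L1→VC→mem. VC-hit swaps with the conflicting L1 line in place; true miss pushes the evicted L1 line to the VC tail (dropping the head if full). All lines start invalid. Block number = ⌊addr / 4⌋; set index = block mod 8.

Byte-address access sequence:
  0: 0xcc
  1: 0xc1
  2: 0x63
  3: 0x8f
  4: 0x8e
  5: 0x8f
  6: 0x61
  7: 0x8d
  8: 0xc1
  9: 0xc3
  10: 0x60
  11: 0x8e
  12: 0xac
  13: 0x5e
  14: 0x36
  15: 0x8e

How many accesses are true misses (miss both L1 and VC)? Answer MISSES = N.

MISSES = 7

0: 0xcc (blk 51, set 3) → MISS  vc=[]
1: 0xc1 (blk 48, set 0) → MISS  vc=[]
2: 0x63 (blk 24, set 0) → MISS  vc=[48]
3: 0x8f (blk 35, set 3) → MISS  vc=[48, 51]
4: 0x8e (blk 35, set 3) → L1-HIT  vc=[48, 51]
5: 0x8f (blk 35, set 3) → L1-HIT  vc=[48, 51]
6: 0x61 (blk 24, set 0) → L1-HIT  vc=[48, 51]
7: 0x8d (blk 35, set 3) → L1-HIT  vc=[48, 51]
8: 0xc1 (blk 48, set 0) → VC-HIT  vc=[24, 51]
9: 0xc3 (blk 48, set 0) → L1-HIT  vc=[24, 51]
10: 0x60 (blk 24, set 0) → VC-HIT  vc=[48, 51]
11: 0x8e (blk 35, set 3) → L1-HIT  vc=[48, 51]
12: 0xac (blk 43, set 3) → MISS  vc=[48, 51, 35]
13: 0x5e (blk 23, set 7) → MISS  vc=[48, 51, 35]
14: 0x36 (blk 13, set 5) → MISS  vc=[48, 51, 35]
15: 0x8e (blk 35, set 3) → VC-HIT  vc=[48, 51, 43]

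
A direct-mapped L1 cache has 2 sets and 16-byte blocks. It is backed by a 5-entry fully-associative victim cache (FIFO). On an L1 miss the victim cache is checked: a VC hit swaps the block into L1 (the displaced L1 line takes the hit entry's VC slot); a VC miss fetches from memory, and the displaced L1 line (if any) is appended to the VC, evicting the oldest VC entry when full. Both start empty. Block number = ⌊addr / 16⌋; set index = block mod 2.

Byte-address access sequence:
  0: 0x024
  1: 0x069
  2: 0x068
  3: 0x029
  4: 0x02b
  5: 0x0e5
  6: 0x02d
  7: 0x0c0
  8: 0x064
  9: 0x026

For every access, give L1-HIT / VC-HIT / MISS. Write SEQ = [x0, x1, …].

SEQ = [MISS, MISS, L1-HIT, VC-HIT, L1-HIT, MISS, VC-HIT, MISS, VC-HIT, VC-HIT]

#0 0x24→b2/s0 MISS; vc=[]
#1 0x69→b6/s0 MISS; vc=[2]
#2 0x68→b6/s0 L1-HIT; vc=[2]
#3 0x29→b2/s0 VC-HIT; vc=[6]
#4 0x2b→b2/s0 L1-HIT; vc=[6]
#5 0xe5→b14/s0 MISS; vc=[6,2]
#6 0x2d→b2/s0 VC-HIT; vc=[6,14]
#7 0xc0→b12/s0 MISS; vc=[6,14,2]
#8 0x64→b6/s0 VC-HIT; vc=[12,14,2]
#9 0x26→b2/s0 VC-HIT; vc=[12,14,6]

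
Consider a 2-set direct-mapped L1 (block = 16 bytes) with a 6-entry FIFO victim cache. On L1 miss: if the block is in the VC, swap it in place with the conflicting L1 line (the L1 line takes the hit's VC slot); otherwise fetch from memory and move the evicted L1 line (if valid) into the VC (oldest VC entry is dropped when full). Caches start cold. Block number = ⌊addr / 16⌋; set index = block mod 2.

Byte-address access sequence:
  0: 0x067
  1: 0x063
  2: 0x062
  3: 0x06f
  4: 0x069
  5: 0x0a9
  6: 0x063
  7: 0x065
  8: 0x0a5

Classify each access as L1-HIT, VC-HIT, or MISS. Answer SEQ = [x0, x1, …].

SEQ = [MISS, L1-HIT, L1-HIT, L1-HIT, L1-HIT, MISS, VC-HIT, L1-HIT, VC-HIT]

#0 0x67→b6/s0 MISS; vc=[]
#1 0x63→b6/s0 L1-HIT; vc=[]
#2 0x62→b6/s0 L1-HIT; vc=[]
#3 0x6f→b6/s0 L1-HIT; vc=[]
#4 0x69→b6/s0 L1-HIT; vc=[]
#5 0xa9→b10/s0 MISS; vc=[6]
#6 0x63→b6/s0 VC-HIT; vc=[10]
#7 0x65→b6/s0 L1-HIT; vc=[10]
#8 0xa5→b10/s0 VC-HIT; vc=[6]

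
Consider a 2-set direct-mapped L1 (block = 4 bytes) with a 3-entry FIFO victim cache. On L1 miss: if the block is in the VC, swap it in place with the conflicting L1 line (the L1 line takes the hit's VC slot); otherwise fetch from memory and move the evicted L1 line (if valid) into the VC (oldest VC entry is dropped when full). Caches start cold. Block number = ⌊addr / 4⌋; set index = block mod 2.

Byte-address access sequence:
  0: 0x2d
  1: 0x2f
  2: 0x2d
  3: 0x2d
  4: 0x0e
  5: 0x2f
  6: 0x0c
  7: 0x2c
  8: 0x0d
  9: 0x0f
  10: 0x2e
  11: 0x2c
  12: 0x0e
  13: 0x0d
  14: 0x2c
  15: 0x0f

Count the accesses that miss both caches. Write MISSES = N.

#0 0x2d→b11/s1 MISS; vc=[]
#1 0x2f→b11/s1 L1-HIT; vc=[]
#2 0x2d→b11/s1 L1-HIT; vc=[]
#3 0x2d→b11/s1 L1-HIT; vc=[]
#4 0xe→b3/s1 MISS; vc=[11]
#5 0x2f→b11/s1 VC-HIT; vc=[3]
#6 0xc→b3/s1 VC-HIT; vc=[11]
#7 0x2c→b11/s1 VC-HIT; vc=[3]
#8 0xd→b3/s1 VC-HIT; vc=[11]
#9 0xf→b3/s1 L1-HIT; vc=[11]
#10 0x2e→b11/s1 VC-HIT; vc=[3]
#11 0x2c→b11/s1 L1-HIT; vc=[3]
#12 0xe→b3/s1 VC-HIT; vc=[11]
#13 0xd→b3/s1 L1-HIT; vc=[11]
#14 0x2c→b11/s1 VC-HIT; vc=[3]
#15 0xf→b3/s1 VC-HIT; vc=[11]

MISSES = 2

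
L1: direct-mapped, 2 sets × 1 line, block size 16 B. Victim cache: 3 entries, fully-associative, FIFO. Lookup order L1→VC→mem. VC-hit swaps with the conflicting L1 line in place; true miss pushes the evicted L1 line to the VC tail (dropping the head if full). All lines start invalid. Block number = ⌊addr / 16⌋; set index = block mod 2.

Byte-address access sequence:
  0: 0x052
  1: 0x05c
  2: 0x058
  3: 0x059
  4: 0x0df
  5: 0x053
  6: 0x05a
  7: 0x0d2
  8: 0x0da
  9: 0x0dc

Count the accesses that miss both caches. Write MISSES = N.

MISSES = 2

#0 0x52→b5/s1 MISS; vc=[]
#1 0x5c→b5/s1 L1-HIT; vc=[]
#2 0x58→b5/s1 L1-HIT; vc=[]
#3 0x59→b5/s1 L1-HIT; vc=[]
#4 0xdf→b13/s1 MISS; vc=[5]
#5 0x53→b5/s1 VC-HIT; vc=[13]
#6 0x5a→b5/s1 L1-HIT; vc=[13]
#7 0xd2→b13/s1 VC-HIT; vc=[5]
#8 0xda→b13/s1 L1-HIT; vc=[5]
#9 0xdc→b13/s1 L1-HIT; vc=[5]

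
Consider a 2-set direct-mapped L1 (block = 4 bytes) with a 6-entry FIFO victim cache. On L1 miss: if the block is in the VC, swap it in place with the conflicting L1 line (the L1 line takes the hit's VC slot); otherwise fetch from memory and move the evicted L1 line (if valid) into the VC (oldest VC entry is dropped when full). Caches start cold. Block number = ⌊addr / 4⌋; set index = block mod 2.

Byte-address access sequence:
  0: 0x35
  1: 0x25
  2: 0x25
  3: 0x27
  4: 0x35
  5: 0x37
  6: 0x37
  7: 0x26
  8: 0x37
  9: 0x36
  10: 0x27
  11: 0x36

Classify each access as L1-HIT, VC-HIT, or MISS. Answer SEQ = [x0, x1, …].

0: 0x35 (blk 13, set 1) → MISS  vc=[]
1: 0x25 (blk 9, set 1) → MISS  vc=[13]
2: 0x25 (blk 9, set 1) → L1-HIT  vc=[13]
3: 0x27 (blk 9, set 1) → L1-HIT  vc=[13]
4: 0x35 (blk 13, set 1) → VC-HIT  vc=[9]
5: 0x37 (blk 13, set 1) → L1-HIT  vc=[9]
6: 0x37 (blk 13, set 1) → L1-HIT  vc=[9]
7: 0x26 (blk 9, set 1) → VC-HIT  vc=[13]
8: 0x37 (blk 13, set 1) → VC-HIT  vc=[9]
9: 0x36 (blk 13, set 1) → L1-HIT  vc=[9]
10: 0x27 (blk 9, set 1) → VC-HIT  vc=[13]
11: 0x36 (blk 13, set 1) → VC-HIT  vc=[9]

SEQ = [MISS, MISS, L1-HIT, L1-HIT, VC-HIT, L1-HIT, L1-HIT, VC-HIT, VC-HIT, L1-HIT, VC-HIT, VC-HIT]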